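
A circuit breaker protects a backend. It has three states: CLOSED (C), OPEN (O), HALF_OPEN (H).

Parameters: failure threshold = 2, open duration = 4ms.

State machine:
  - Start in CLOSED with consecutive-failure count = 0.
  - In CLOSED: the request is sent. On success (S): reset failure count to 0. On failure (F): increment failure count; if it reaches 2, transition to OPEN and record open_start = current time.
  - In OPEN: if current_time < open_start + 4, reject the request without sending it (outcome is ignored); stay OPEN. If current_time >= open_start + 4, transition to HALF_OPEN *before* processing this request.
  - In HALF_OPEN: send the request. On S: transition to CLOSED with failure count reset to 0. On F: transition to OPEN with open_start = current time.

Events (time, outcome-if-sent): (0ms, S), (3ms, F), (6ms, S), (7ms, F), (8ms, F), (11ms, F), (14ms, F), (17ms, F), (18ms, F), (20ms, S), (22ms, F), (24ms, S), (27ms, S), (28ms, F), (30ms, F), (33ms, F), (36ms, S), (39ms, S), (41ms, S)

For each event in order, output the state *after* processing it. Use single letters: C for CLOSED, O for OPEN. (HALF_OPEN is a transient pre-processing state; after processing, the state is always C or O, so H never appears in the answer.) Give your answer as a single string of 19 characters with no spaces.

State after each event:
  event#1 t=0ms outcome=S: state=CLOSED
  event#2 t=3ms outcome=F: state=CLOSED
  event#3 t=6ms outcome=S: state=CLOSED
  event#4 t=7ms outcome=F: state=CLOSED
  event#5 t=8ms outcome=F: state=OPEN
  event#6 t=11ms outcome=F: state=OPEN
  event#7 t=14ms outcome=F: state=OPEN
  event#8 t=17ms outcome=F: state=OPEN
  event#9 t=18ms outcome=F: state=OPEN
  event#10 t=20ms outcome=S: state=OPEN
  event#11 t=22ms outcome=F: state=OPEN
  event#12 t=24ms outcome=S: state=OPEN
  event#13 t=27ms outcome=S: state=CLOSED
  event#14 t=28ms outcome=F: state=CLOSED
  event#15 t=30ms outcome=F: state=OPEN
  event#16 t=33ms outcome=F: state=OPEN
  event#17 t=36ms outcome=S: state=CLOSED
  event#18 t=39ms outcome=S: state=CLOSED
  event#19 t=41ms outcome=S: state=CLOSED

Answer: CCCCOOOOOOOOCCOOCCC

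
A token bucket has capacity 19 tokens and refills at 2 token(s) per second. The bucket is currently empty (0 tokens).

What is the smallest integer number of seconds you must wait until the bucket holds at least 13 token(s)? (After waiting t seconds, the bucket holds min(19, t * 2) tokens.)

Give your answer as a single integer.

Need t * 2 >= 13, so t >= 13/2.
Smallest integer t = ceil(13/2) = 7.

Answer: 7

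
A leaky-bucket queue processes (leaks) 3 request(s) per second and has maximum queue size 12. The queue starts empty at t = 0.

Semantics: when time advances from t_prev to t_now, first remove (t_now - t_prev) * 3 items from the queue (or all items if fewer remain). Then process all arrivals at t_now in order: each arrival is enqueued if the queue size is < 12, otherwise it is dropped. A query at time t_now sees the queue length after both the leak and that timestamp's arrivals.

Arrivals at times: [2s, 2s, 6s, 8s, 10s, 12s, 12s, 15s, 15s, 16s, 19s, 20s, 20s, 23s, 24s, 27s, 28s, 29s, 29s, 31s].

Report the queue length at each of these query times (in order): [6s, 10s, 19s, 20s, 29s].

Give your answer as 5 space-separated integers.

Queue lengths at query times:
  query t=6s: backlog = 1
  query t=10s: backlog = 1
  query t=19s: backlog = 1
  query t=20s: backlog = 2
  query t=29s: backlog = 2

Answer: 1 1 1 2 2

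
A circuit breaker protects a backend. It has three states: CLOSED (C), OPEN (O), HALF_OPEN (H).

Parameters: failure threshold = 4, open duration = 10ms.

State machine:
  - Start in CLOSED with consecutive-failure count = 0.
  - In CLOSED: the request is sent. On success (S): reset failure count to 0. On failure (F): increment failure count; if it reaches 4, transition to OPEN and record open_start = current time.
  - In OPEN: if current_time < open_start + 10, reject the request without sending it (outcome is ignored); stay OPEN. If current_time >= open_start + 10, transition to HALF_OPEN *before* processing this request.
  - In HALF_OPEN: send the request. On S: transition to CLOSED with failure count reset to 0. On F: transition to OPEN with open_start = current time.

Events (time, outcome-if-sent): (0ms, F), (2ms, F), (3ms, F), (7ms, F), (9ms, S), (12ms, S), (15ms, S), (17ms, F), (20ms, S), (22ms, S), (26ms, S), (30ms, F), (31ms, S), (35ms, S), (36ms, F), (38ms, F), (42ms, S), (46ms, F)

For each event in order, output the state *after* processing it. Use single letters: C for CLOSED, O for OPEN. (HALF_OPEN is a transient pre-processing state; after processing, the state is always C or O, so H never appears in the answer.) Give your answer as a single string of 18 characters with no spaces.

Answer: CCCOOOOOOOOOOOOOCC

Derivation:
State after each event:
  event#1 t=0ms outcome=F: state=CLOSED
  event#2 t=2ms outcome=F: state=CLOSED
  event#3 t=3ms outcome=F: state=CLOSED
  event#4 t=7ms outcome=F: state=OPEN
  event#5 t=9ms outcome=S: state=OPEN
  event#6 t=12ms outcome=S: state=OPEN
  event#7 t=15ms outcome=S: state=OPEN
  event#8 t=17ms outcome=F: state=OPEN
  event#9 t=20ms outcome=S: state=OPEN
  event#10 t=22ms outcome=S: state=OPEN
  event#11 t=26ms outcome=S: state=OPEN
  event#12 t=30ms outcome=F: state=OPEN
  event#13 t=31ms outcome=S: state=OPEN
  event#14 t=35ms outcome=S: state=OPEN
  event#15 t=36ms outcome=F: state=OPEN
  event#16 t=38ms outcome=F: state=OPEN
  event#17 t=42ms outcome=S: state=CLOSED
  event#18 t=46ms outcome=F: state=CLOSED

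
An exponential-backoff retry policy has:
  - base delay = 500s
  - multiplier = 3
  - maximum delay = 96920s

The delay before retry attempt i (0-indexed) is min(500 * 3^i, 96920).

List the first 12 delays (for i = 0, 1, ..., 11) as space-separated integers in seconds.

Answer: 500 1500 4500 13500 40500 96920 96920 96920 96920 96920 96920 96920

Derivation:
Computing each delay:
  i=0: min(500*3^0, 96920) = 500
  i=1: min(500*3^1, 96920) = 1500
  i=2: min(500*3^2, 96920) = 4500
  i=3: min(500*3^3, 96920) = 13500
  i=4: min(500*3^4, 96920) = 40500
  i=5: min(500*3^5, 96920) = 96920
  i=6: min(500*3^6, 96920) = 96920
  i=7: min(500*3^7, 96920) = 96920
  i=8: min(500*3^8, 96920) = 96920
  i=9: min(500*3^9, 96920) = 96920
  i=10: min(500*3^10, 96920) = 96920
  i=11: min(500*3^11, 96920) = 96920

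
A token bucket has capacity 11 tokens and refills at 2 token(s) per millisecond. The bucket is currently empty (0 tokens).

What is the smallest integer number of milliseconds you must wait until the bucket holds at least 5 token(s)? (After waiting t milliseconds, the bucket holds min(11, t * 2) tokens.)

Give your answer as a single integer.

Need t * 2 >= 5, so t >= 5/2.
Smallest integer t = ceil(5/2) = 3.

Answer: 3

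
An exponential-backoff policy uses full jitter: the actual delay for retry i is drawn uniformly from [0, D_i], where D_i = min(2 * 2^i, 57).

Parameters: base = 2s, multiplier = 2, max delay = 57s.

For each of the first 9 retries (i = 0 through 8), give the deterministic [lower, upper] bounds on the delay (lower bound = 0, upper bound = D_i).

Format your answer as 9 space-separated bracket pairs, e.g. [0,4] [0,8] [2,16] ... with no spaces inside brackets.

Answer: [0,2] [0,4] [0,8] [0,16] [0,32] [0,57] [0,57] [0,57] [0,57]

Derivation:
Computing bounds per retry:
  i=0: D_i=min(2*2^0,57)=2, bounds=[0,2]
  i=1: D_i=min(2*2^1,57)=4, bounds=[0,4]
  i=2: D_i=min(2*2^2,57)=8, bounds=[0,8]
  i=3: D_i=min(2*2^3,57)=16, bounds=[0,16]
  i=4: D_i=min(2*2^4,57)=32, bounds=[0,32]
  i=5: D_i=min(2*2^5,57)=57, bounds=[0,57]
  i=6: D_i=min(2*2^6,57)=57, bounds=[0,57]
  i=7: D_i=min(2*2^7,57)=57, bounds=[0,57]
  i=8: D_i=min(2*2^8,57)=57, bounds=[0,57]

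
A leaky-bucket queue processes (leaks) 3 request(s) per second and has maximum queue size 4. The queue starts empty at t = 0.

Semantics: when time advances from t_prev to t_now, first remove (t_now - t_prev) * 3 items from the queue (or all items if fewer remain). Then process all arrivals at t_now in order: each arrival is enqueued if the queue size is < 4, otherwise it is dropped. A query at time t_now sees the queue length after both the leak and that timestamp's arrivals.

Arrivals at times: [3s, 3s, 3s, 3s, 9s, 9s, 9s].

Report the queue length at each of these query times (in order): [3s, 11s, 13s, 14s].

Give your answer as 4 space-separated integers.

Answer: 4 0 0 0

Derivation:
Queue lengths at query times:
  query t=3s: backlog = 4
  query t=11s: backlog = 0
  query t=13s: backlog = 0
  query t=14s: backlog = 0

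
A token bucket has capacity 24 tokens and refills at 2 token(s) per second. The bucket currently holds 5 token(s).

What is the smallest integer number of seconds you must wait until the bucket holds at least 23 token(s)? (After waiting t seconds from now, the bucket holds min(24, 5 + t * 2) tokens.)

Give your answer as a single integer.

Answer: 9

Derivation:
Need 5 + t * 2 >= 23, so t >= 18/2.
Smallest integer t = ceil(18/2) = 9.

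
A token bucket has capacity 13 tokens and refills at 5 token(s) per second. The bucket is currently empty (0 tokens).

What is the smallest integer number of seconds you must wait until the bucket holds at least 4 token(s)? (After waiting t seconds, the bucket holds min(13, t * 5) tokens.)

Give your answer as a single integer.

Need t * 5 >= 4, so t >= 4/5.
Smallest integer t = ceil(4/5) = 1.

Answer: 1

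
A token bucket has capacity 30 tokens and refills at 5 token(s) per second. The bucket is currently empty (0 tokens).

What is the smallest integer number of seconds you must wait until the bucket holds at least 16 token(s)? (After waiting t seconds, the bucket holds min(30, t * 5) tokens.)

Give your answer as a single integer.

Need t * 5 >= 16, so t >= 16/5.
Smallest integer t = ceil(16/5) = 4.

Answer: 4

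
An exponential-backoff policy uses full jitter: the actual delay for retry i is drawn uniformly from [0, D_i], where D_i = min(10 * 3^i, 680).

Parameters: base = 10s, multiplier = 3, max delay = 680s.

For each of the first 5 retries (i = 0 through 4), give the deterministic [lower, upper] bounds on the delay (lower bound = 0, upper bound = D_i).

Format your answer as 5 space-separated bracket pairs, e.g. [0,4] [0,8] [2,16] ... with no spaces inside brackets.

Answer: [0,10] [0,30] [0,90] [0,270] [0,680]

Derivation:
Computing bounds per retry:
  i=0: D_i=min(10*3^0,680)=10, bounds=[0,10]
  i=1: D_i=min(10*3^1,680)=30, bounds=[0,30]
  i=2: D_i=min(10*3^2,680)=90, bounds=[0,90]
  i=3: D_i=min(10*3^3,680)=270, bounds=[0,270]
  i=4: D_i=min(10*3^4,680)=680, bounds=[0,680]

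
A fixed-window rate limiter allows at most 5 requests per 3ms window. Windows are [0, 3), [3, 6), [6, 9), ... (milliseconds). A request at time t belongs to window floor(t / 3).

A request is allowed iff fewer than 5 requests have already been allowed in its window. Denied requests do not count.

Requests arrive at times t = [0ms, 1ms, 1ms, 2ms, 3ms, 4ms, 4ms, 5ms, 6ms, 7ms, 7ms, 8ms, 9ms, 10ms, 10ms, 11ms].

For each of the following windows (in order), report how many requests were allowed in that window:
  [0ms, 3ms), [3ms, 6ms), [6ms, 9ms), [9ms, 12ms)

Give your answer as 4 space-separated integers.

Answer: 4 4 4 4

Derivation:
Processing requests:
  req#1 t=0ms (window 0): ALLOW
  req#2 t=1ms (window 0): ALLOW
  req#3 t=1ms (window 0): ALLOW
  req#4 t=2ms (window 0): ALLOW
  req#5 t=3ms (window 1): ALLOW
  req#6 t=4ms (window 1): ALLOW
  req#7 t=4ms (window 1): ALLOW
  req#8 t=5ms (window 1): ALLOW
  req#9 t=6ms (window 2): ALLOW
  req#10 t=7ms (window 2): ALLOW
  req#11 t=7ms (window 2): ALLOW
  req#12 t=8ms (window 2): ALLOW
  req#13 t=9ms (window 3): ALLOW
  req#14 t=10ms (window 3): ALLOW
  req#15 t=10ms (window 3): ALLOW
  req#16 t=11ms (window 3): ALLOW

Allowed counts by window: 4 4 4 4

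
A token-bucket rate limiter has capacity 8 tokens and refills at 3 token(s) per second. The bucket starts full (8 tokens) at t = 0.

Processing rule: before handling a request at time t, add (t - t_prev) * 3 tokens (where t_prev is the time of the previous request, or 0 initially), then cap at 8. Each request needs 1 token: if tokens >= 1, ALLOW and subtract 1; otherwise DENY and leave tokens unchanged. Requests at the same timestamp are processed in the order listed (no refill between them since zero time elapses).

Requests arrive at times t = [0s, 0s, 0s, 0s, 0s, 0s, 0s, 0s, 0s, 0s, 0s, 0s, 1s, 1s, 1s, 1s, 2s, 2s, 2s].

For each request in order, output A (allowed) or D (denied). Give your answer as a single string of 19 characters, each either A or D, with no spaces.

Answer: AAAAAAAADDDDAAADAAA

Derivation:
Simulating step by step:
  req#1 t=0s: ALLOW
  req#2 t=0s: ALLOW
  req#3 t=0s: ALLOW
  req#4 t=0s: ALLOW
  req#5 t=0s: ALLOW
  req#6 t=0s: ALLOW
  req#7 t=0s: ALLOW
  req#8 t=0s: ALLOW
  req#9 t=0s: DENY
  req#10 t=0s: DENY
  req#11 t=0s: DENY
  req#12 t=0s: DENY
  req#13 t=1s: ALLOW
  req#14 t=1s: ALLOW
  req#15 t=1s: ALLOW
  req#16 t=1s: DENY
  req#17 t=2s: ALLOW
  req#18 t=2s: ALLOW
  req#19 t=2s: ALLOW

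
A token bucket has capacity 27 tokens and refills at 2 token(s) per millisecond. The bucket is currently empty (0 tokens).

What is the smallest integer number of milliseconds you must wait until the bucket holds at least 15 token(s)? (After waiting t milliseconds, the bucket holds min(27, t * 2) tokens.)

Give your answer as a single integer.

Answer: 8

Derivation:
Need t * 2 >= 15, so t >= 15/2.
Smallest integer t = ceil(15/2) = 8.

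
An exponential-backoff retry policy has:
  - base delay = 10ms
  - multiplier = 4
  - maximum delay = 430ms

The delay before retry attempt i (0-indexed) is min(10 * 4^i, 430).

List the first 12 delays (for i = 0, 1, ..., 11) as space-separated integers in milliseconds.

Answer: 10 40 160 430 430 430 430 430 430 430 430 430

Derivation:
Computing each delay:
  i=0: min(10*4^0, 430) = 10
  i=1: min(10*4^1, 430) = 40
  i=2: min(10*4^2, 430) = 160
  i=3: min(10*4^3, 430) = 430
  i=4: min(10*4^4, 430) = 430
  i=5: min(10*4^5, 430) = 430
  i=6: min(10*4^6, 430) = 430
  i=7: min(10*4^7, 430) = 430
  i=8: min(10*4^8, 430) = 430
  i=9: min(10*4^9, 430) = 430
  i=10: min(10*4^10, 430) = 430
  i=11: min(10*4^11, 430) = 430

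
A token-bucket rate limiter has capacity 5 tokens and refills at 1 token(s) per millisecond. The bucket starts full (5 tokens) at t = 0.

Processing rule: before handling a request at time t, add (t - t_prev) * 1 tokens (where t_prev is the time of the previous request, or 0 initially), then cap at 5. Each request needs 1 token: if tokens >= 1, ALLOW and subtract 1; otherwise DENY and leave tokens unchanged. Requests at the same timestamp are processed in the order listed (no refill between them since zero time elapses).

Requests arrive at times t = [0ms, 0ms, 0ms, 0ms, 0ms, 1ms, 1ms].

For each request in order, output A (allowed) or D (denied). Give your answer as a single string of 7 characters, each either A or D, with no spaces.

Answer: AAAAAAD

Derivation:
Simulating step by step:
  req#1 t=0ms: ALLOW
  req#2 t=0ms: ALLOW
  req#3 t=0ms: ALLOW
  req#4 t=0ms: ALLOW
  req#5 t=0ms: ALLOW
  req#6 t=1ms: ALLOW
  req#7 t=1ms: DENY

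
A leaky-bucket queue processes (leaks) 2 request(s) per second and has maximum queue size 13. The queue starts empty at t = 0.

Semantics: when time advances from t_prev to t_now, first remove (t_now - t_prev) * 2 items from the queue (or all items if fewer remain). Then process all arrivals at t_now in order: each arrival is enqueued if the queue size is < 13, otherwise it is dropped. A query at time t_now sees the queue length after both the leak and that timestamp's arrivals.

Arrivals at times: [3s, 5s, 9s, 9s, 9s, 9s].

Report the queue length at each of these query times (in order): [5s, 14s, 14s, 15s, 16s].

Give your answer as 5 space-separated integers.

Queue lengths at query times:
  query t=5s: backlog = 1
  query t=14s: backlog = 0
  query t=14s: backlog = 0
  query t=15s: backlog = 0
  query t=16s: backlog = 0

Answer: 1 0 0 0 0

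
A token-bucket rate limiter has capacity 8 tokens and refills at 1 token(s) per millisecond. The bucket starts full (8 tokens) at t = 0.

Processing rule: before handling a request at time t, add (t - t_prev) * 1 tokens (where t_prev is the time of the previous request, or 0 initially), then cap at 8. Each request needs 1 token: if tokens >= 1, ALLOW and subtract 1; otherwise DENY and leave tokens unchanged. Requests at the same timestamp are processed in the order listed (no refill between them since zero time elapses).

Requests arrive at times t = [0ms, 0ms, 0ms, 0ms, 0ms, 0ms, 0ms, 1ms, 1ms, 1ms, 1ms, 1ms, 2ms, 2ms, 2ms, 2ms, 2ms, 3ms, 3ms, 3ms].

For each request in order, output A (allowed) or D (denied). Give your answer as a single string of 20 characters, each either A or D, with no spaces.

Answer: AAAAAAAAADDDADDDDADD

Derivation:
Simulating step by step:
  req#1 t=0ms: ALLOW
  req#2 t=0ms: ALLOW
  req#3 t=0ms: ALLOW
  req#4 t=0ms: ALLOW
  req#5 t=0ms: ALLOW
  req#6 t=0ms: ALLOW
  req#7 t=0ms: ALLOW
  req#8 t=1ms: ALLOW
  req#9 t=1ms: ALLOW
  req#10 t=1ms: DENY
  req#11 t=1ms: DENY
  req#12 t=1ms: DENY
  req#13 t=2ms: ALLOW
  req#14 t=2ms: DENY
  req#15 t=2ms: DENY
  req#16 t=2ms: DENY
  req#17 t=2ms: DENY
  req#18 t=3ms: ALLOW
  req#19 t=3ms: DENY
  req#20 t=3ms: DENY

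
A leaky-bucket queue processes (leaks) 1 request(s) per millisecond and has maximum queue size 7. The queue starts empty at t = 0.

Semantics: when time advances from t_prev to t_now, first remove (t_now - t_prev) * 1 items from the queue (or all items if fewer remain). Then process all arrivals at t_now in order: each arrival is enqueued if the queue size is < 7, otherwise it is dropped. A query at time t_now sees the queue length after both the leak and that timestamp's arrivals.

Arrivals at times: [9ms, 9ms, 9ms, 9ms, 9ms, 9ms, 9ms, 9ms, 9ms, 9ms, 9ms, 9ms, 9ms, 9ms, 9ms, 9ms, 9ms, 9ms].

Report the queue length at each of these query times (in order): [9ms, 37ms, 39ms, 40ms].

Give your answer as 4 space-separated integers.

Answer: 7 0 0 0

Derivation:
Queue lengths at query times:
  query t=9ms: backlog = 7
  query t=37ms: backlog = 0
  query t=39ms: backlog = 0
  query t=40ms: backlog = 0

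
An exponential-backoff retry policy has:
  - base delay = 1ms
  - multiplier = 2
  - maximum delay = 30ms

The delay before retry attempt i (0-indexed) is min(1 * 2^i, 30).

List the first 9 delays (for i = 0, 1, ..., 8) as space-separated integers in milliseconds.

Answer: 1 2 4 8 16 30 30 30 30

Derivation:
Computing each delay:
  i=0: min(1*2^0, 30) = 1
  i=1: min(1*2^1, 30) = 2
  i=2: min(1*2^2, 30) = 4
  i=3: min(1*2^3, 30) = 8
  i=4: min(1*2^4, 30) = 16
  i=5: min(1*2^5, 30) = 30
  i=6: min(1*2^6, 30) = 30
  i=7: min(1*2^7, 30) = 30
  i=8: min(1*2^8, 30) = 30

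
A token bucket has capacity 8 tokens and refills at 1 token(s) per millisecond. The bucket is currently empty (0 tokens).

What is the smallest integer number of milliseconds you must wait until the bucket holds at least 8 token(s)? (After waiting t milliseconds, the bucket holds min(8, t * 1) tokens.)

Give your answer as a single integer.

Answer: 8

Derivation:
Need t * 1 >= 8, so t >= 8/1.
Smallest integer t = ceil(8/1) = 8.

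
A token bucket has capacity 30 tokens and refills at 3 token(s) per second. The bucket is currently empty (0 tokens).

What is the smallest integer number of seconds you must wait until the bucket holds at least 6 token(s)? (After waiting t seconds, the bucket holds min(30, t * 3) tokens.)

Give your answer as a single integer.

Need t * 3 >= 6, so t >= 6/3.
Smallest integer t = ceil(6/3) = 2.

Answer: 2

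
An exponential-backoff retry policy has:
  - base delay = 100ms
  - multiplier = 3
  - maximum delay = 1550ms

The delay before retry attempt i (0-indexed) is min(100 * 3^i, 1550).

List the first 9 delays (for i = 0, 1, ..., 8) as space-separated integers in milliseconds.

Computing each delay:
  i=0: min(100*3^0, 1550) = 100
  i=1: min(100*3^1, 1550) = 300
  i=2: min(100*3^2, 1550) = 900
  i=3: min(100*3^3, 1550) = 1550
  i=4: min(100*3^4, 1550) = 1550
  i=5: min(100*3^5, 1550) = 1550
  i=6: min(100*3^6, 1550) = 1550
  i=7: min(100*3^7, 1550) = 1550
  i=8: min(100*3^8, 1550) = 1550

Answer: 100 300 900 1550 1550 1550 1550 1550 1550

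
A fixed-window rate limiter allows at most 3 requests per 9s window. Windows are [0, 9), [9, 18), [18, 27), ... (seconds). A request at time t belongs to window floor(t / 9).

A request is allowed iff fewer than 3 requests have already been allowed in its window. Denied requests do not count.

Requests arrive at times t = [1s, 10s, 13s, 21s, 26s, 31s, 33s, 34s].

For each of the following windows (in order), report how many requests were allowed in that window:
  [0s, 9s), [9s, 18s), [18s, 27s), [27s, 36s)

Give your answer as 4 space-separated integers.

Answer: 1 2 2 3

Derivation:
Processing requests:
  req#1 t=1s (window 0): ALLOW
  req#2 t=10s (window 1): ALLOW
  req#3 t=13s (window 1): ALLOW
  req#4 t=21s (window 2): ALLOW
  req#5 t=26s (window 2): ALLOW
  req#6 t=31s (window 3): ALLOW
  req#7 t=33s (window 3): ALLOW
  req#8 t=34s (window 3): ALLOW

Allowed counts by window: 1 2 2 3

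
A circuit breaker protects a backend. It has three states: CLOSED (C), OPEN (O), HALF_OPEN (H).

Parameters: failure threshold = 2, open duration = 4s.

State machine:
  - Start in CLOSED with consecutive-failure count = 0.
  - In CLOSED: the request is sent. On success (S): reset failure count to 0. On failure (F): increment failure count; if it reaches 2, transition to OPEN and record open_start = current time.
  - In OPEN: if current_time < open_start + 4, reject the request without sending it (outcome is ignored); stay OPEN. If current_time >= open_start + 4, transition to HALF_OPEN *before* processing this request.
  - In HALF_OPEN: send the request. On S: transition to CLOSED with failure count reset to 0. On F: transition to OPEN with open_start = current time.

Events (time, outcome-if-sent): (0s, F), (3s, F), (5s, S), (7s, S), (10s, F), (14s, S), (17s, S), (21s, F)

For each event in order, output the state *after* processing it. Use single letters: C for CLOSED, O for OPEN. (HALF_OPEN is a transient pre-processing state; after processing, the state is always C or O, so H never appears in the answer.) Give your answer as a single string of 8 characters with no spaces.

State after each event:
  event#1 t=0s outcome=F: state=CLOSED
  event#2 t=3s outcome=F: state=OPEN
  event#3 t=5s outcome=S: state=OPEN
  event#4 t=7s outcome=S: state=CLOSED
  event#5 t=10s outcome=F: state=CLOSED
  event#6 t=14s outcome=S: state=CLOSED
  event#7 t=17s outcome=S: state=CLOSED
  event#8 t=21s outcome=F: state=CLOSED

Answer: COOCCCCC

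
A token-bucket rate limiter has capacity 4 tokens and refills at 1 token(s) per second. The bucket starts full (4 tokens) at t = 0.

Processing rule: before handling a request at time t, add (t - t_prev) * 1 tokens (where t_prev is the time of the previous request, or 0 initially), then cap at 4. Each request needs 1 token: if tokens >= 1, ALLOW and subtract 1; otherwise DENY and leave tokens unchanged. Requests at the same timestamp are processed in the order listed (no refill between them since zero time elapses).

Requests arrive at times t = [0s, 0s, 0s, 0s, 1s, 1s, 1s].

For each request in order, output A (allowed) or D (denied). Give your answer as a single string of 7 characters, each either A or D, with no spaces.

Simulating step by step:
  req#1 t=0s: ALLOW
  req#2 t=0s: ALLOW
  req#3 t=0s: ALLOW
  req#4 t=0s: ALLOW
  req#5 t=1s: ALLOW
  req#6 t=1s: DENY
  req#7 t=1s: DENY

Answer: AAAAADD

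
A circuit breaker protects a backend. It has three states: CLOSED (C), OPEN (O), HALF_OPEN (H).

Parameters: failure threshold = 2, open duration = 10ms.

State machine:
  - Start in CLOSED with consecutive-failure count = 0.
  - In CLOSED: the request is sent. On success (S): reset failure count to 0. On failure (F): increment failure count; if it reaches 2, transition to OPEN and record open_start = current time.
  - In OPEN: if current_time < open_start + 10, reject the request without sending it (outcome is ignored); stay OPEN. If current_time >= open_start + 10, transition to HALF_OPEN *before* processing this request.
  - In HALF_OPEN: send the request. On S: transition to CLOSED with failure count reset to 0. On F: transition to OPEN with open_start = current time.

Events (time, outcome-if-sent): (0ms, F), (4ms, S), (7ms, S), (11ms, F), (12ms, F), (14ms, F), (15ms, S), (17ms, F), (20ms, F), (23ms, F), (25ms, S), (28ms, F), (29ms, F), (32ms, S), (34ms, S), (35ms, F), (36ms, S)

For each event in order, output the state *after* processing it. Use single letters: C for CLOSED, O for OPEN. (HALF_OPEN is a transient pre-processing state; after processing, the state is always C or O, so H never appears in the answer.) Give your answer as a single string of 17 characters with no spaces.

Answer: CCCCOOOOOOOOOOCCC

Derivation:
State after each event:
  event#1 t=0ms outcome=F: state=CLOSED
  event#2 t=4ms outcome=S: state=CLOSED
  event#3 t=7ms outcome=S: state=CLOSED
  event#4 t=11ms outcome=F: state=CLOSED
  event#5 t=12ms outcome=F: state=OPEN
  event#6 t=14ms outcome=F: state=OPEN
  event#7 t=15ms outcome=S: state=OPEN
  event#8 t=17ms outcome=F: state=OPEN
  event#9 t=20ms outcome=F: state=OPEN
  event#10 t=23ms outcome=F: state=OPEN
  event#11 t=25ms outcome=S: state=OPEN
  event#12 t=28ms outcome=F: state=OPEN
  event#13 t=29ms outcome=F: state=OPEN
  event#14 t=32ms outcome=S: state=OPEN
  event#15 t=34ms outcome=S: state=CLOSED
  event#16 t=35ms outcome=F: state=CLOSED
  event#17 t=36ms outcome=S: state=CLOSED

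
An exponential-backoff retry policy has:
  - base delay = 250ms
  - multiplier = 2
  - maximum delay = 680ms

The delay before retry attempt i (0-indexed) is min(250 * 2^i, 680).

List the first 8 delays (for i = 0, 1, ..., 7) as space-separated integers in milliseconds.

Computing each delay:
  i=0: min(250*2^0, 680) = 250
  i=1: min(250*2^1, 680) = 500
  i=2: min(250*2^2, 680) = 680
  i=3: min(250*2^3, 680) = 680
  i=4: min(250*2^4, 680) = 680
  i=5: min(250*2^5, 680) = 680
  i=6: min(250*2^6, 680) = 680
  i=7: min(250*2^7, 680) = 680

Answer: 250 500 680 680 680 680 680 680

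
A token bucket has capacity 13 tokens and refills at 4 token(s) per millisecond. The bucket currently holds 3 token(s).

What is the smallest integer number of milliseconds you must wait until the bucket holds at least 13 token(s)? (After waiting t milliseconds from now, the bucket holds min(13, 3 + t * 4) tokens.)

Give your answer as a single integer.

Answer: 3

Derivation:
Need 3 + t * 4 >= 13, so t >= 10/4.
Smallest integer t = ceil(10/4) = 3.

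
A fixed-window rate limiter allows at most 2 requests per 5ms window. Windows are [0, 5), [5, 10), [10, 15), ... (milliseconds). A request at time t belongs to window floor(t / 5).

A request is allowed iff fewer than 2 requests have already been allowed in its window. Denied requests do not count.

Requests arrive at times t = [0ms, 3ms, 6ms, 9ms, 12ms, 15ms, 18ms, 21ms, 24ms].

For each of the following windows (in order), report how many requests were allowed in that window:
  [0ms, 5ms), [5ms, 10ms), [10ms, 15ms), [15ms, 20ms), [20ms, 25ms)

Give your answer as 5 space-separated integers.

Answer: 2 2 1 2 2

Derivation:
Processing requests:
  req#1 t=0ms (window 0): ALLOW
  req#2 t=3ms (window 0): ALLOW
  req#3 t=6ms (window 1): ALLOW
  req#4 t=9ms (window 1): ALLOW
  req#5 t=12ms (window 2): ALLOW
  req#6 t=15ms (window 3): ALLOW
  req#7 t=18ms (window 3): ALLOW
  req#8 t=21ms (window 4): ALLOW
  req#9 t=24ms (window 4): ALLOW

Allowed counts by window: 2 2 1 2 2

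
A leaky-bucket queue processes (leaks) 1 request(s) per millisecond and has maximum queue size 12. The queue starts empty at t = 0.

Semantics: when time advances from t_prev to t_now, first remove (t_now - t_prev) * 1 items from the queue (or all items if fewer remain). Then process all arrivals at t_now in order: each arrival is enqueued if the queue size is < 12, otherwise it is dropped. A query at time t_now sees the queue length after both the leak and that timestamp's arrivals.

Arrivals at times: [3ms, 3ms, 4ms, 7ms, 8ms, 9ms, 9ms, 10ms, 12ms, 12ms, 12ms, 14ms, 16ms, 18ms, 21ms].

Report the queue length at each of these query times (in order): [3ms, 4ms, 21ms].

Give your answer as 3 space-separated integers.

Queue lengths at query times:
  query t=3ms: backlog = 2
  query t=4ms: backlog = 2
  query t=21ms: backlog = 1

Answer: 2 2 1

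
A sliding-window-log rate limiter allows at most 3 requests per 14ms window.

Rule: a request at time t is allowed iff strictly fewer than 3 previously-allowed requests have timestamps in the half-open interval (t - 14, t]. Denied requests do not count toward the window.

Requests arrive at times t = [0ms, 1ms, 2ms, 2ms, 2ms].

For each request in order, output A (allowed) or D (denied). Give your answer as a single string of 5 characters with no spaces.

Answer: AAADD

Derivation:
Tracking allowed requests in the window:
  req#1 t=0ms: ALLOW
  req#2 t=1ms: ALLOW
  req#3 t=2ms: ALLOW
  req#4 t=2ms: DENY
  req#5 t=2ms: DENY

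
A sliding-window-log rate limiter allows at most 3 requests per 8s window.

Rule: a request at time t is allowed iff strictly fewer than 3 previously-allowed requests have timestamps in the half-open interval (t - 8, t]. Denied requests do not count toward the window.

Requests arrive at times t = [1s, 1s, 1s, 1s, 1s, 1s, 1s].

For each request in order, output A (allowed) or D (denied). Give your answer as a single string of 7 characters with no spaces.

Tracking allowed requests in the window:
  req#1 t=1s: ALLOW
  req#2 t=1s: ALLOW
  req#3 t=1s: ALLOW
  req#4 t=1s: DENY
  req#5 t=1s: DENY
  req#6 t=1s: DENY
  req#7 t=1s: DENY

Answer: AAADDDD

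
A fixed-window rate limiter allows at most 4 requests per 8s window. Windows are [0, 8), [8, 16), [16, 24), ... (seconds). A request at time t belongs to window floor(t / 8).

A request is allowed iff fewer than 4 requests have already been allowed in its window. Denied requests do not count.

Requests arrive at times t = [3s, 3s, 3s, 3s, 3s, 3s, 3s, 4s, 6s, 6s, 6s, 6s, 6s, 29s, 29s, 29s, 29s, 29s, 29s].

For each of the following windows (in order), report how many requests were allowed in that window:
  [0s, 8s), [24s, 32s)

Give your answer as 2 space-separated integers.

Answer: 4 4

Derivation:
Processing requests:
  req#1 t=3s (window 0): ALLOW
  req#2 t=3s (window 0): ALLOW
  req#3 t=3s (window 0): ALLOW
  req#4 t=3s (window 0): ALLOW
  req#5 t=3s (window 0): DENY
  req#6 t=3s (window 0): DENY
  req#7 t=3s (window 0): DENY
  req#8 t=4s (window 0): DENY
  req#9 t=6s (window 0): DENY
  req#10 t=6s (window 0): DENY
  req#11 t=6s (window 0): DENY
  req#12 t=6s (window 0): DENY
  req#13 t=6s (window 0): DENY
  req#14 t=29s (window 3): ALLOW
  req#15 t=29s (window 3): ALLOW
  req#16 t=29s (window 3): ALLOW
  req#17 t=29s (window 3): ALLOW
  req#18 t=29s (window 3): DENY
  req#19 t=29s (window 3): DENY

Allowed counts by window: 4 4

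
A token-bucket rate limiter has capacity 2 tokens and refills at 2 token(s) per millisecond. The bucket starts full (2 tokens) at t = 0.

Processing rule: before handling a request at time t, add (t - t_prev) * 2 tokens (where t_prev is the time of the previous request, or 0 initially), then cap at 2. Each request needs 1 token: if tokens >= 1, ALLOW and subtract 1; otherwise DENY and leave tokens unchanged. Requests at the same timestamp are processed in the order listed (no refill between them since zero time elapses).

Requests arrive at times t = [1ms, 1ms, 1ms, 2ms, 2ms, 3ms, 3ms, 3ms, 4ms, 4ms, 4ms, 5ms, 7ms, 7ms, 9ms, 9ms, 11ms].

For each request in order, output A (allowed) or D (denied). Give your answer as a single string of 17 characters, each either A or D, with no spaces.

Simulating step by step:
  req#1 t=1ms: ALLOW
  req#2 t=1ms: ALLOW
  req#3 t=1ms: DENY
  req#4 t=2ms: ALLOW
  req#5 t=2ms: ALLOW
  req#6 t=3ms: ALLOW
  req#7 t=3ms: ALLOW
  req#8 t=3ms: DENY
  req#9 t=4ms: ALLOW
  req#10 t=4ms: ALLOW
  req#11 t=4ms: DENY
  req#12 t=5ms: ALLOW
  req#13 t=7ms: ALLOW
  req#14 t=7ms: ALLOW
  req#15 t=9ms: ALLOW
  req#16 t=9ms: ALLOW
  req#17 t=11ms: ALLOW

Answer: AADAAAADAADAAAAAA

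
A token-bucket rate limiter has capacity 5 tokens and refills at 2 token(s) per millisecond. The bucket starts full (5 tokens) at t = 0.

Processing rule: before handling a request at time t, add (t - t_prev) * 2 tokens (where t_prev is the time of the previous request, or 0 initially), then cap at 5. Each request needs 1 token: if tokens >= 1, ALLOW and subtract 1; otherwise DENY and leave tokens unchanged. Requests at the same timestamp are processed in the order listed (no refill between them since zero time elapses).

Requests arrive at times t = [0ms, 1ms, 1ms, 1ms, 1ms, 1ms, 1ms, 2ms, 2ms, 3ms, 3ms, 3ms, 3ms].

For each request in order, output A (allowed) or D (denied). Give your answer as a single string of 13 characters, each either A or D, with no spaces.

Simulating step by step:
  req#1 t=0ms: ALLOW
  req#2 t=1ms: ALLOW
  req#3 t=1ms: ALLOW
  req#4 t=1ms: ALLOW
  req#5 t=1ms: ALLOW
  req#6 t=1ms: ALLOW
  req#7 t=1ms: DENY
  req#8 t=2ms: ALLOW
  req#9 t=2ms: ALLOW
  req#10 t=3ms: ALLOW
  req#11 t=3ms: ALLOW
  req#12 t=3ms: DENY
  req#13 t=3ms: DENY

Answer: AAAAAADAAAADD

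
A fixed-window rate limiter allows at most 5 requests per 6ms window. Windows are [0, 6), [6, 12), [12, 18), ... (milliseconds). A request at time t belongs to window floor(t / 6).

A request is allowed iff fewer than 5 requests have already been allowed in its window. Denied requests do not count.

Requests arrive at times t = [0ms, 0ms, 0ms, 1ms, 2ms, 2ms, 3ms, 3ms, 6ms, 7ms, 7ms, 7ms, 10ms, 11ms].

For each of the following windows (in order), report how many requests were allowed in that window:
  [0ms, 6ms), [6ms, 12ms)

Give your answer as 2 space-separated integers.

Processing requests:
  req#1 t=0ms (window 0): ALLOW
  req#2 t=0ms (window 0): ALLOW
  req#3 t=0ms (window 0): ALLOW
  req#4 t=1ms (window 0): ALLOW
  req#5 t=2ms (window 0): ALLOW
  req#6 t=2ms (window 0): DENY
  req#7 t=3ms (window 0): DENY
  req#8 t=3ms (window 0): DENY
  req#9 t=6ms (window 1): ALLOW
  req#10 t=7ms (window 1): ALLOW
  req#11 t=7ms (window 1): ALLOW
  req#12 t=7ms (window 1): ALLOW
  req#13 t=10ms (window 1): ALLOW
  req#14 t=11ms (window 1): DENY

Allowed counts by window: 5 5

Answer: 5 5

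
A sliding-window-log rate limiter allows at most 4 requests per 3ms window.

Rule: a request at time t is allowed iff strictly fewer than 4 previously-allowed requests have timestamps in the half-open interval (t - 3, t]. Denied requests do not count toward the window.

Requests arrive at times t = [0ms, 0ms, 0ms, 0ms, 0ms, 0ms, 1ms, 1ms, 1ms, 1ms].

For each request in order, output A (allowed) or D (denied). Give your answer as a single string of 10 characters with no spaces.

Answer: AAAADDDDDD

Derivation:
Tracking allowed requests in the window:
  req#1 t=0ms: ALLOW
  req#2 t=0ms: ALLOW
  req#3 t=0ms: ALLOW
  req#4 t=0ms: ALLOW
  req#5 t=0ms: DENY
  req#6 t=0ms: DENY
  req#7 t=1ms: DENY
  req#8 t=1ms: DENY
  req#9 t=1ms: DENY
  req#10 t=1ms: DENY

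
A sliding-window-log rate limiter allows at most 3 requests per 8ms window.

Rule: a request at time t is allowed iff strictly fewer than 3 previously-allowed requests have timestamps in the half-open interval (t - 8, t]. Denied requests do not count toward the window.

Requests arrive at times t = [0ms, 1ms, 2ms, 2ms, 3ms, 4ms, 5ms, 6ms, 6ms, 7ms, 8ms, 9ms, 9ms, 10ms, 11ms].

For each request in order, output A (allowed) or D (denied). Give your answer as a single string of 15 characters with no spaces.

Tracking allowed requests in the window:
  req#1 t=0ms: ALLOW
  req#2 t=1ms: ALLOW
  req#3 t=2ms: ALLOW
  req#4 t=2ms: DENY
  req#5 t=3ms: DENY
  req#6 t=4ms: DENY
  req#7 t=5ms: DENY
  req#8 t=6ms: DENY
  req#9 t=6ms: DENY
  req#10 t=7ms: DENY
  req#11 t=8ms: ALLOW
  req#12 t=9ms: ALLOW
  req#13 t=9ms: DENY
  req#14 t=10ms: ALLOW
  req#15 t=11ms: DENY

Answer: AAADDDDDDDAADAD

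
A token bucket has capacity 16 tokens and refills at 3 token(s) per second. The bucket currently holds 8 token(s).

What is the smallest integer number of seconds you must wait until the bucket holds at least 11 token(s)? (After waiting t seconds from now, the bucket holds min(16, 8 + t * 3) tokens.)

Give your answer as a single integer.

Need 8 + t * 3 >= 11, so t >= 3/3.
Smallest integer t = ceil(3/3) = 1.

Answer: 1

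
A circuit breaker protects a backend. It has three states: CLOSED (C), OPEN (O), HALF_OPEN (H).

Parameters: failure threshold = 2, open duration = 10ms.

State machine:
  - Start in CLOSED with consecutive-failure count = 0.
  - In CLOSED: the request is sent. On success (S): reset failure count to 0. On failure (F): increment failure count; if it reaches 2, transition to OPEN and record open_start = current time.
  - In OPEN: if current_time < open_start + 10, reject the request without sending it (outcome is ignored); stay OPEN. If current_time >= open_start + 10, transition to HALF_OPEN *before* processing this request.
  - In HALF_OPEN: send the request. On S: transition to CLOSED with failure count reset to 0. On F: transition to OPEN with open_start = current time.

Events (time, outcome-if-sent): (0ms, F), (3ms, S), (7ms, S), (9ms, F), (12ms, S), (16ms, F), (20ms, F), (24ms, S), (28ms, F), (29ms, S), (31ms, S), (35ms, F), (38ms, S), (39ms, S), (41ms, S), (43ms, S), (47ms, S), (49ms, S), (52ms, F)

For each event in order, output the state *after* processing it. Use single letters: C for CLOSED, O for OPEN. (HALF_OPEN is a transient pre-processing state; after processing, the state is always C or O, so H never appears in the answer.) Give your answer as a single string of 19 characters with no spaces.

State after each event:
  event#1 t=0ms outcome=F: state=CLOSED
  event#2 t=3ms outcome=S: state=CLOSED
  event#3 t=7ms outcome=S: state=CLOSED
  event#4 t=9ms outcome=F: state=CLOSED
  event#5 t=12ms outcome=S: state=CLOSED
  event#6 t=16ms outcome=F: state=CLOSED
  event#7 t=20ms outcome=F: state=OPEN
  event#8 t=24ms outcome=S: state=OPEN
  event#9 t=28ms outcome=F: state=OPEN
  event#10 t=29ms outcome=S: state=OPEN
  event#11 t=31ms outcome=S: state=CLOSED
  event#12 t=35ms outcome=F: state=CLOSED
  event#13 t=38ms outcome=S: state=CLOSED
  event#14 t=39ms outcome=S: state=CLOSED
  event#15 t=41ms outcome=S: state=CLOSED
  event#16 t=43ms outcome=S: state=CLOSED
  event#17 t=47ms outcome=S: state=CLOSED
  event#18 t=49ms outcome=S: state=CLOSED
  event#19 t=52ms outcome=F: state=CLOSED

Answer: CCCCCCOOOOCCCCCCCCC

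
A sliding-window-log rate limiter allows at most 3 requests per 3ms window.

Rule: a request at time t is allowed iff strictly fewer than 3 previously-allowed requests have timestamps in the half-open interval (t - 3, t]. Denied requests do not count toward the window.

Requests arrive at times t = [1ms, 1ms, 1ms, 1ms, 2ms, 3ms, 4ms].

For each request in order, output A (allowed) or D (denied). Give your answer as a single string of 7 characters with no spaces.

Answer: AAADDDA

Derivation:
Tracking allowed requests in the window:
  req#1 t=1ms: ALLOW
  req#2 t=1ms: ALLOW
  req#3 t=1ms: ALLOW
  req#4 t=1ms: DENY
  req#5 t=2ms: DENY
  req#6 t=3ms: DENY
  req#7 t=4ms: ALLOW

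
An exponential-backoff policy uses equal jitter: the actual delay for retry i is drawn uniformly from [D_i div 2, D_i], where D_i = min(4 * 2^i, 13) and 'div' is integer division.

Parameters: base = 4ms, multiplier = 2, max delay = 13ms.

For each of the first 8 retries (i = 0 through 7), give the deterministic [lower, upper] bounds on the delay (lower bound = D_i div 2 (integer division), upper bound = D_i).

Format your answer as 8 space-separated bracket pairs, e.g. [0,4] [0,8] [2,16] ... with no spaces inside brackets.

Answer: [2,4] [4,8] [6,13] [6,13] [6,13] [6,13] [6,13] [6,13]

Derivation:
Computing bounds per retry:
  i=0: D_i=min(4*2^0,13)=4, bounds=[2,4]
  i=1: D_i=min(4*2^1,13)=8, bounds=[4,8]
  i=2: D_i=min(4*2^2,13)=13, bounds=[6,13]
  i=3: D_i=min(4*2^3,13)=13, bounds=[6,13]
  i=4: D_i=min(4*2^4,13)=13, bounds=[6,13]
  i=5: D_i=min(4*2^5,13)=13, bounds=[6,13]
  i=6: D_i=min(4*2^6,13)=13, bounds=[6,13]
  i=7: D_i=min(4*2^7,13)=13, bounds=[6,13]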